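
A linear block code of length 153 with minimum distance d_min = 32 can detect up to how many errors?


Detection capability = d_min - 1 = 32 - 1 = 31

31 errors


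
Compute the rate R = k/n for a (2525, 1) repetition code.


Rate = k/n = 1/2525

1/2525


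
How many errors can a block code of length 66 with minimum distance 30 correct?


Correction capability = floor((d-1)/2) = floor((30-1)/2) = 14

14 errors


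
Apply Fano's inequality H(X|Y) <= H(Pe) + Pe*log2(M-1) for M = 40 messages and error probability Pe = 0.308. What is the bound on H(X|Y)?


H(Pe) = -Pe*log2(Pe) - (1-Pe)*log2(1-Pe) = -0.308*log2(0.308) - 0.692*log2(0.692) = 0.523291 + 0.367560 = 0.8909. Pe*log2(M-1) = 0.308*log2(39) = 1.627904. Bound = H(Pe) + Pe*log2(M-1) = 0.523291 + 0.367560 + 1.627904 = 2.5188

2.5188 bits


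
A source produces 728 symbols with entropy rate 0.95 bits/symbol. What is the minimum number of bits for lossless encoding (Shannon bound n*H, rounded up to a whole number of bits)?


Minimum bits >= n * H = 728 * 0.95 = 691.6, rounded up to a whole number of bits = 692

692 bits


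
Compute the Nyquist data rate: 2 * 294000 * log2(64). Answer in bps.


Rate = 2 * B * log2(M) = 2 * 294000 * 6.0 = 3528000.0

3528000.0 bps


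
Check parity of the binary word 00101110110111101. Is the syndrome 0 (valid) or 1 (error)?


Syndrome = XOR of all bits = 0 XOR 0 XOR 1 XOR 0 XOR 1 XOR 1 XOR 1 XOR 0 XOR 1 XOR 1 XOR 0 XOR 1 XOR 1 XOR 1 XOR 1 XOR 0 XOR 1 = 1

1


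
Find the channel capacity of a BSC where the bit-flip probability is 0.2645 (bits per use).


H(p) = -p*log2(p) - (1-p)*log2(1-p) = -0.2645*log2(0.2645) - 0.7355*log2(0.7355) = 0.507486 + 0.325976 = 0.8335. C = 1 - H(p) = 1 - 0.8335 = 0.1665

0.1665 bits


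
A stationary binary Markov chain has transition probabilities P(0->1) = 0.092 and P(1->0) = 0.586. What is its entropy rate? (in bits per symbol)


Stationary distribution: pi_0 = p10/(p01+p10) = 0.8643, pi_1 = 0.1357. Entropy rate H' = pi_0*H(p01) + pi_1*H(p10) = 0.8643*0.4431 + 0.1357*0.9786 = 0.5158

0.5158 bits/symbol


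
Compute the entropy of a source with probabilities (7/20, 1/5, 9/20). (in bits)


H = -sum(p_i * log2(p_i)). Terms: -(7/20)*log2(7/20) = 0.530101; -(1/5)*log2(1/5) = 0.464386; -(9/20)*log2(9/20) = 0.518401. H = 0.530101 + 0.464386 + 0.518401 = 1.5129

1.5129 bits


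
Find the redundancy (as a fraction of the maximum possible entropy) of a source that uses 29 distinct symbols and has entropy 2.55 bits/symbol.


H_max = log2(K) = log2(29) = 4.858 bits/symbol. Redundancy = 1 - H/H_max = 1 - 2.55/4.858 = 1 - 0.5249 = 0.4751

0.4751


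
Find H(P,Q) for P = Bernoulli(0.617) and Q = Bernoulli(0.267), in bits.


H(P,Q) = -p*log2(q) - (1-p)*log2(1-q). -0.617*log2(0.267) = 1.175440; -0.383*log2(0.733) = 0.171628. H(P,Q) = 1.175440 + 0.171628 = 1.3471

1.3471 bits


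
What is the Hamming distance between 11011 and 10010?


Count differing positions: . ^ . . ^ = 2 differences

2


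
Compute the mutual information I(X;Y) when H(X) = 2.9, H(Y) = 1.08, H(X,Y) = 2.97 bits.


I(X;Y) = H(X) + H(Y) - H(X,Y) = 2.9 + 1.08 - 2.97 = 1.01

1.01 bits


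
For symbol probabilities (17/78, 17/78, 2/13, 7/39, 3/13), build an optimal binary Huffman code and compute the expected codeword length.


Huffman construction (repeatedly merge the two least-probable nodes; each merge adds 1 bit to every symbol beneath it): 2/13 + 7/39 = 1/3; 17/78 + 17/78 = 17/39; 3/13 + 1/3 = 22/39; 17/39 + 22/39 = 1. Resulting codeword lengths (in the order the probabilities were given): (2, 2, 3, 3, 2). L_avg = sum(p_i * l_i) = 17/78*2 + 17/78*2 + 2/13*3 + 7/39*3 + 3/13*2 = 7/3 = 2.3333

2.3333 bits


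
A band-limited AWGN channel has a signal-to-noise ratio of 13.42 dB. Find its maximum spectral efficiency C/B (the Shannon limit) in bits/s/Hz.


SNR_linear = 10^(13.42/10) = 21.9786; C/B = log2(1 + SNR_linear) = log2(1 + 21.9786) = 4.5222

4.5222 bits/s/Hz


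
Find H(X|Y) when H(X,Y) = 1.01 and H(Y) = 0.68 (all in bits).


H(X|Y) = H(X,Y) - H(Y) = 1.01 - 0.68 = 0.33

0.33 bits


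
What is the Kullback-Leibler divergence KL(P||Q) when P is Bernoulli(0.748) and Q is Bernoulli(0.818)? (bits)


KL = p*log2(p/q) + (1-p)*log2((1-p)/(1-q)) = 0.748*log2(0.748/0.818) + 0.252*log2(0.252/0.182) = 0.0218

0.0218 bits


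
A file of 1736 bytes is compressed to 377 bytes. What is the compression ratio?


Ratio = original / compressed = 1736 / 377 = 4.6048

4.6048


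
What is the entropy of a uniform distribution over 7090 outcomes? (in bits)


H = log2(n) = log2(7090) = 12.7916

12.7916 bits


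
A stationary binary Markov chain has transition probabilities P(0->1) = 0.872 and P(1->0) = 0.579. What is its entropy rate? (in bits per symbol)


Stationary distribution: pi_0 = p10/(p01+p10) = 0.399, pi_1 = 0.601. Entropy rate H' = pi_0*H(p01) + pi_1*H(p10) = 0.399*0.5519 + 0.601*0.9819 = 0.8103

0.8103 bits/symbol


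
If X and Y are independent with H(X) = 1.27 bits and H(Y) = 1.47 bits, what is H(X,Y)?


For independent variables, H(X,Y) = H(X) + H(Y) = 1.27 + 1.47 = 2.74

2.74 bits


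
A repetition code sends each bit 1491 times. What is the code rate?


Rate = k/n = 1/1491

1/1491


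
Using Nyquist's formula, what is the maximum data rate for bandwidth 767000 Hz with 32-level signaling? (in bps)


Rate = 2 * B * log2(M) = 2 * 767000 * 5.0 = 7670000.0

7670000.0 bps


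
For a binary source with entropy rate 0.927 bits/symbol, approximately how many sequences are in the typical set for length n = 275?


log2|A_typical| = nH = 275 * 0.927 = 254.925, so |A_typical| ~ 2^254.925 = 5.496e+76

5.496e+76


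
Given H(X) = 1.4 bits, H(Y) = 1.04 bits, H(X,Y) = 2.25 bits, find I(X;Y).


I(X;Y) = H(X) + H(Y) - H(X,Y) = 1.4 + 1.04 - 2.25 = 0.19

0.19 bits


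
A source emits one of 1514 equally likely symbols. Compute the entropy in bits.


H = log2(n) = log2(1514) = 10.5641

10.5641 bits


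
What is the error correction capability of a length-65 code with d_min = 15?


Correction capability = floor((d-1)/2) = floor((15-1)/2) = 7

7 errors


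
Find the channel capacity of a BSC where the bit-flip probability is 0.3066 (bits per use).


H(p) = -p*log2(p) - (1-p)*log2(1-p) = -0.3066*log2(0.3066) - 0.6934*log2(0.6934) = 0.522928 + 0.366282 = 0.8892. C = 1 - H(p) = 1 - 0.8892 = 0.1108

0.1108 bits


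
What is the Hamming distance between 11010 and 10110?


Count differing positions: . ^ ^ . . = 2 differences

2


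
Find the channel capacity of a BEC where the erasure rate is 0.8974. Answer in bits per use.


C = 1 - epsilon = 1 - 0.8974 = 0.1026

0.1026 bits


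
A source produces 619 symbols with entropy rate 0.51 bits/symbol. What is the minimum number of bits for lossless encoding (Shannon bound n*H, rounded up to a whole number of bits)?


Minimum bits >= n * H = 619 * 0.51 = 315.69, rounded up to a whole number of bits = 316

316 bits


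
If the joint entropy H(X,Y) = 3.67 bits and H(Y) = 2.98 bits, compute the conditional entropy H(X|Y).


H(X|Y) = H(X,Y) - H(Y) = 3.67 - 2.98 = 0.69

0.69 bits


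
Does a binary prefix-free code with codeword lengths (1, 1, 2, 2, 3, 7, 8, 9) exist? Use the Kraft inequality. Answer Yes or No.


Kraft sum = sum(2^(-l_i)) = 1.6387, need <= 1. Result: violated (a binary prefix-free code with these lengths cannot exist)

No


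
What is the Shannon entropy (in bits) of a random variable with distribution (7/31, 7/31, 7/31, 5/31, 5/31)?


H = -sum(p_i * log2(p_i)). Terms: -(7/31)*log2(7/31) = 0.484771; -(7/31)*log2(7/31) = 0.484771; -(7/31)*log2(7/31) = 0.484771; -(5/31)*log2(5/31) = 0.424559; -(5/31)*log2(5/31) = 0.424559. H = 0.484771 + 0.484771 + 0.484771 + 0.424559 + 0.424559 = 2.3034

2.3034 bits


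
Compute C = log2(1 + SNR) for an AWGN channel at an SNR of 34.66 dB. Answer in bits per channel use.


SNR_linear = 10^(34.66/10) = 2924.1524; C = log2(1 + SNR_linear) = log2(1 + 2924.1524) = 11.5143

11.5143 bits/channel use


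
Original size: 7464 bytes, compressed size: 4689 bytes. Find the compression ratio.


Ratio = original / compressed = 7464 / 4689 = 1.5918

1.5918


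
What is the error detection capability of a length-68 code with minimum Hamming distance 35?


Detection capability = d_min - 1 = 35 - 1 = 34

34 errors


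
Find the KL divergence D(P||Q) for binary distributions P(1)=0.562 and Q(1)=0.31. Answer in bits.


KL = p*log2(p/q) + (1-p)*log2((1-p)/(1-q)) = 0.562*log2(0.562/0.31) + 0.438*log2(0.438/0.69) = 0.1952

0.1952 bits


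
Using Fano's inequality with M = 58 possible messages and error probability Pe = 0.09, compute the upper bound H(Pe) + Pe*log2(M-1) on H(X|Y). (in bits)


H(Pe) = -Pe*log2(Pe) - (1-Pe)*log2(1-Pe) = -0.09*log2(0.09) - 0.91*log2(0.91) = 0.312654 + 0.123816 = 0.4365. Pe*log2(M-1) = 0.09*log2(57) = 0.524960. Bound = H(Pe) + Pe*log2(M-1) = 0.312654 + 0.123816 + 0.524960 = 0.9614

0.9614 bits


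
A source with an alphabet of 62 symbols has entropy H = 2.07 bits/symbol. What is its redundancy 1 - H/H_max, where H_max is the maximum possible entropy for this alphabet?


H_max = log2(K) = log2(62) = 5.9542 bits/symbol. Redundancy = 1 - H/H_max = 1 - 2.07/5.9542 = 1 - 0.3477 = 0.6523

0.6523


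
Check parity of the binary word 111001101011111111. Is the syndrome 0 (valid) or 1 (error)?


Syndrome = XOR of all bits = 1 XOR 1 XOR 1 XOR 0 XOR 0 XOR 1 XOR 1 XOR 0 XOR 1 XOR 0 XOR 1 XOR 1 XOR 1 XOR 1 XOR 1 XOR 1 XOR 1 XOR 1 = 0

0


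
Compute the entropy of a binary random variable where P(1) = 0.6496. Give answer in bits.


H = -p*log2(p) - (1-p)*log2(1-p). -0.6496*log2(0.6496) = 0.404296; -0.3504*log2(0.3504) = 0.530129. H = 0.404296 + 0.530129 = 0.9344

0.9344 bits


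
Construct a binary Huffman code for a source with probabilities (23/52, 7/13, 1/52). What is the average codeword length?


Huffman construction (repeatedly merge the two least-probable nodes; each merge adds 1 bit to every symbol beneath it): 1/52 + 23/52 = 6/13; 6/13 + 7/13 = 1. Resulting codeword lengths (in the order the probabilities were given): (2, 1, 2). L_avg = sum(p_i * l_i) = 23/52*2 + 7/13*1 + 1/52*2 = 19/13 = 1.4615

1.4615 bits


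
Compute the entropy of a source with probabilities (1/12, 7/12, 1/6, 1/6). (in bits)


H = -sum(p_i * log2(p_i)). Terms: -(1/12)*log2(1/12) = 0.298747; -(7/12)*log2(7/12) = 0.453604; -(1/6)*log2(1/6) = 0.430827; -(1/6)*log2(1/6) = 0.430827. H = 0.298747 + 0.453604 + 0.430827 + 0.430827 = 1.614

1.614 bits


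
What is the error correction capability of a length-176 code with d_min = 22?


Correction capability = floor((d-1)/2) = floor((22-1)/2) = 10

10 errors


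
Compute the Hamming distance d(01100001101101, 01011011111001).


Count differing positions: . . ^ ^ ^ . ^ . . ^ . ^ . . = 6 differences

6


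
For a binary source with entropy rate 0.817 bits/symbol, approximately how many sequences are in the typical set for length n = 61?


log2|A_typical| = nH = 61 * 0.817 = 49.837, so |A_typical| ~ 2^49.837 = 1.006e+15

1.006e+15


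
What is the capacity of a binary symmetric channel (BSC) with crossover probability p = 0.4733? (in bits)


H(p) = -p*log2(p) - (1-p)*log2(1-p) = -0.4733*log2(0.4733) - 0.5267*log2(0.5267) = 0.510773 + 0.487169 = 0.9979. C = 1 - H(p) = 1 - 0.9979 = 0.0021

0.0021 bits


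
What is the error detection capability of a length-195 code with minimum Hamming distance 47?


Detection capability = d_min - 1 = 47 - 1 = 46

46 errors


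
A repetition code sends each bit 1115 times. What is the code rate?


Rate = k/n = 1/1115

1/1115


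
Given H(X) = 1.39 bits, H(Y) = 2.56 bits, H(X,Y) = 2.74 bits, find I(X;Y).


I(X;Y) = H(X) + H(Y) - H(X,Y) = 1.39 + 2.56 - 2.74 = 1.21

1.21 bits


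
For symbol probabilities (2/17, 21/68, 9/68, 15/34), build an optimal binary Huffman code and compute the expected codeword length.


Huffman construction (repeatedly merge the two least-probable nodes; each merge adds 1 bit to every symbol beneath it): 2/17 + 9/68 = 1/4; 1/4 + 21/68 = 19/34; 15/34 + 19/34 = 1. Resulting codeword lengths (in the order the probabilities were given): (3, 2, 3, 1). L_avg = sum(p_i * l_i) = 2/17*3 + 21/68*2 + 9/68*3 + 15/34*1 = 123/68 = 1.8088

1.8088 bits


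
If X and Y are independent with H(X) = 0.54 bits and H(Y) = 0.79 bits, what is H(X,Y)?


For independent variables, H(X,Y) = H(X) + H(Y) = 0.54 + 0.79 = 1.33

1.33 bits


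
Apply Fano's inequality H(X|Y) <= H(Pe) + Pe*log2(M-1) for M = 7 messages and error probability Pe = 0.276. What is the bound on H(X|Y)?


H(Pe) = -Pe*log2(Pe) - (1-Pe)*log2(1-Pe) = -0.276*log2(0.276) - 0.724*log2(0.724) = 0.512604 + 0.337339 = 0.8499. Pe*log2(M-1) = 0.276*log2(6) = 0.713450. Bound = H(Pe) + Pe*log2(M-1) = 0.512604 + 0.337339 + 0.713450 = 1.5634

1.5634 bits


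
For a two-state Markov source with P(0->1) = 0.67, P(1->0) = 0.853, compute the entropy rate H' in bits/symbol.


Stationary distribution: pi_0 = p10/(p01+p10) = 0.5601, pi_1 = 0.4399. Entropy rate H' = pi_0*H(p01) + pi_1*H(p10) = 0.5601*0.9149 + 0.4399*0.6023 = 0.7774

0.7774 bits/symbol


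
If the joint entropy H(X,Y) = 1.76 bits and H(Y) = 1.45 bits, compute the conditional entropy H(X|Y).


H(X|Y) = H(X,Y) - H(Y) = 1.76 - 1.45 = 0.31

0.31 bits


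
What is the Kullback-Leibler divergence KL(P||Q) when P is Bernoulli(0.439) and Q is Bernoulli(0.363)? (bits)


KL = p*log2(p/q) + (1-p)*log2((1-p)/(1-q)) = 0.439*log2(0.439/0.363) + 0.561*log2(0.561/0.637) = 0.0176

0.0176 bits


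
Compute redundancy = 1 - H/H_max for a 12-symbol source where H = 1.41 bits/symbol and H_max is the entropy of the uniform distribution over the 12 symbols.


H_max = log2(K) = log2(12) = 3.585 bits/symbol. Redundancy = 1 - H/H_max = 1 - 1.41/3.585 = 1 - 0.3933 = 0.6067

0.6067


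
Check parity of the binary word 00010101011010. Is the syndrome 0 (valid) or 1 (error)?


Syndrome = XOR of all bits = 0 XOR 0 XOR 0 XOR 1 XOR 0 XOR 1 XOR 0 XOR 1 XOR 0 XOR 1 XOR 1 XOR 0 XOR 1 XOR 0 = 0

0


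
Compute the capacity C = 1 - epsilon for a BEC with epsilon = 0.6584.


C = 1 - epsilon = 1 - 0.6584 = 0.3416

0.3416 bits


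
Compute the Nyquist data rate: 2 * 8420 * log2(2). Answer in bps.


Rate = 2 * B * log2(M) = 2 * 8420 * 1.0 = 16840.0

16840.0 bps


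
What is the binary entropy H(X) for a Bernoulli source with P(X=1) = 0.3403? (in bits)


H = -p*log2(p) - (1-p)*log2(1-p). -0.3403*log2(0.3403) = 0.529208; -0.6597*log2(0.6597) = 0.395898. H = 0.529208 + 0.395898 = 0.9251

0.9251 bits


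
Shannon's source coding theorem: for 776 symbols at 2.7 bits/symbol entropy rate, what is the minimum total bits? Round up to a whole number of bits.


Minimum bits >= n * H = 776 * 2.7 = 2095.2, rounded up to a whole number of bits = 2096

2096 bits


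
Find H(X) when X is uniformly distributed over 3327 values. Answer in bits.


H = log2(n) = log2(3327) = 11.7

11.7 bits


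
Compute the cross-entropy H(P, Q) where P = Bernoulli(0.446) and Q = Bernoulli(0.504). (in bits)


H(P,Q) = -p*log2(q) - (1-p)*log2(1-q). -0.446*log2(0.504) = 0.440873; -0.554*log2(0.496) = 0.560420. H(P,Q) = 0.440873 + 0.560420 = 1.0013

1.0013 bits


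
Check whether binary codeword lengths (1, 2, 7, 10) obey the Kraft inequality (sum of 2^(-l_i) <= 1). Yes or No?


Kraft sum = sum(2^(-l_i)) = 0.7588, need <= 1. Result: satisfied (a binary prefix-free code with these lengths exists)

Yes


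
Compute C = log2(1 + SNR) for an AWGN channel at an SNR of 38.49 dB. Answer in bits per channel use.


SNR_linear = 10^(38.49/10) = 7063.1755; C = log2(1 + SNR_linear) = log2(1 + 7063.1755) = 12.7863

12.7863 bits/channel use


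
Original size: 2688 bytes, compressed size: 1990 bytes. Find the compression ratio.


Ratio = original / compressed = 2688 / 1990 = 1.3508

1.3508


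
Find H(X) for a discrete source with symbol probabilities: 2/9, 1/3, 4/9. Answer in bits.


H = -sum(p_i * log2(p_i)). Terms: -(2/9)*log2(2/9) = 0.482206; -(1/3)*log2(1/3) = 0.528321; -(4/9)*log2(4/9) = 0.519967. H = 0.482206 + 0.528321 + 0.519967 = 1.5305

1.5305 bits


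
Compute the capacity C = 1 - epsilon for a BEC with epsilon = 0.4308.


C = 1 - epsilon = 1 - 0.4308 = 0.5692

0.5692 bits


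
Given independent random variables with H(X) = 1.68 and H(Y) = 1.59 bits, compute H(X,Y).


For independent variables, H(X,Y) = H(X) + H(Y) = 1.68 + 1.59 = 3.27

3.27 bits


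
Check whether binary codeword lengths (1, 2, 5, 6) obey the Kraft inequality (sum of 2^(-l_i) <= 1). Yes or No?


Kraft sum = sum(2^(-l_i)) = 0.7969, need <= 1. Result: satisfied (a binary prefix-free code with these lengths exists)

Yes


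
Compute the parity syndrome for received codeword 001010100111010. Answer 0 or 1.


Syndrome = XOR of all bits = 0 XOR 0 XOR 1 XOR 0 XOR 1 XOR 0 XOR 1 XOR 0 XOR 0 XOR 1 XOR 1 XOR 1 XOR 0 XOR 1 XOR 0 = 1

1


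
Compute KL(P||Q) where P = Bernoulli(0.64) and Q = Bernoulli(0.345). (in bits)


KL = p*log2(p/q) + (1-p)*log2((1-p)/(1-q)) = 0.64*log2(0.64/0.345) + 0.36*log2(0.36/0.655) = 0.2597

0.2597 bits


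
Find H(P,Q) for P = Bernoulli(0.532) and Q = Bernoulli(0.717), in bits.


H(P,Q) = -p*log2(q) - (1-p)*log2(1-q). -0.532*log2(0.717) = 0.255336; -0.468*log2(0.283) = 0.852287. H(P,Q) = 0.255336 + 0.852287 = 1.1076

1.1076 bits


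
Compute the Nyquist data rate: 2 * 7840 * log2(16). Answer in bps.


Rate = 2 * B * log2(M) = 2 * 7840 * 4.0 = 62720.0

62720.0 bps


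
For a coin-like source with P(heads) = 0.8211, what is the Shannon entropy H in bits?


H = -p*log2(p) - (1-p)*log2(1-p). -0.8211*log2(0.8211) = 0.233496; -0.1789*log2(0.1789) = 0.444168. H = 0.233496 + 0.444168 = 0.6777

0.6777 bits


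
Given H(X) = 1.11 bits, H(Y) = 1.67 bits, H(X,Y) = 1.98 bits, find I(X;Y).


I(X;Y) = H(X) + H(Y) - H(X,Y) = 1.11 + 1.67 - 1.98 = 0.8

0.8 bits


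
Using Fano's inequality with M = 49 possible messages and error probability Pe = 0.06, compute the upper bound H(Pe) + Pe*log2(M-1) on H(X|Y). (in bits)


H(Pe) = -Pe*log2(Pe) - (1-Pe)*log2(1-Pe) = -0.06*log2(0.06) - 0.94*log2(0.94) = 0.243534 + 0.083911 = 0.3274. Pe*log2(M-1) = 0.06*log2(48) = 0.335098. Bound = H(Pe) + Pe*log2(M-1) = 0.243534 + 0.083911 + 0.335098 = 0.6625

0.6625 bits


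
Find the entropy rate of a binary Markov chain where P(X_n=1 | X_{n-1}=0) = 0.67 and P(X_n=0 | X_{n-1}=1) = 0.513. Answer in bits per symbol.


Stationary distribution: pi_0 = p10/(p01+p10) = 0.4336, pi_1 = 0.5664. Entropy rate H' = pi_0*H(p01) + pi_1*H(p10) = 0.4336*0.9149 + 0.5664*0.9995 = 0.9628

0.9628 bits/symbol


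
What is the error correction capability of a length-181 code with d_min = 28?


Correction capability = floor((d-1)/2) = floor((28-1)/2) = 13

13 errors


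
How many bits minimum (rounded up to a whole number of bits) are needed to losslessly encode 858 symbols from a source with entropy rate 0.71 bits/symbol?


Minimum bits >= n * H = 858 * 0.71 = 609.18, rounded up to a whole number of bits = 610

610 bits


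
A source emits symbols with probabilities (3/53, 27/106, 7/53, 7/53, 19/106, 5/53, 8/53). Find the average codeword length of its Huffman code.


Huffman construction (repeatedly merge the two least-probable nodes; each merge adds 1 bit to every symbol beneath it): 3/53 + 5/53 = 8/53; 7/53 + 7/53 = 14/53; 8/53 + 8/53 = 16/53; 19/106 + 27/106 = 23/53; 14/53 + 16/53 = 30/53; 23/53 + 30/53 = 1. Resulting codeword lengths (in the order the probabilities were given): (4, 2, 3, 3, 2, 4, 3). L_avg = sum(p_i * l_i) = 3/53*4 + 27/106*2 + 7/53*3 + 7/53*3 + 19/106*2 + 5/53*4 + 8/53*3 = 144/53 = 2.717

2.717 bits


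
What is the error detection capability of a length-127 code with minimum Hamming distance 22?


Detection capability = d_min - 1 = 22 - 1 = 21

21 errors


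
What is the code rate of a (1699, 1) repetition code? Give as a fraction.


Rate = k/n = 1/1699

1/1699


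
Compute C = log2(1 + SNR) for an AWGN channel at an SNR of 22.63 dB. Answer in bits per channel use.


SNR_linear = 10^(22.63/10) = 183.2314; C = log2(1 + SNR_linear) = log2(1 + 183.2314) = 7.5254

7.5254 bits/channel use


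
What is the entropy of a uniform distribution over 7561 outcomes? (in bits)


H = log2(n) = log2(7561) = 12.8844

12.8844 bits


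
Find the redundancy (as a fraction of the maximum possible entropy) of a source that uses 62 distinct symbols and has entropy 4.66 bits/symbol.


H_max = log2(K) = log2(62) = 5.9542 bits/symbol. Redundancy = 1 - H/H_max = 1 - 4.66/5.9542 = 1 - 0.7826 = 0.2174

0.2174


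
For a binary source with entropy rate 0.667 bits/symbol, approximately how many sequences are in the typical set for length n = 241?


log2|A_typical| = nH = 241 * 0.667 = 160.747, so |A_typical| ~ 2^160.747 = 2.453e+48

2.453e+48


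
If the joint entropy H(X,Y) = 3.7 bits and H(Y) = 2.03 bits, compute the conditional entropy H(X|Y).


H(X|Y) = H(X,Y) - H(Y) = 3.7 - 2.03 = 1.67

1.67 bits


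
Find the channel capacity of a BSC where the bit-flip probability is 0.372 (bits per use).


H(p) = -p*log2(p) - (1-p)*log2(1-p) = -0.372*log2(0.372) - 0.628*log2(0.628) = 0.530705 + 0.421491 = 0.9522. C = 1 - H(p) = 1 - 0.9522 = 0.0478

0.0478 bits


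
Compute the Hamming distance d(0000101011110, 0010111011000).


Count differing positions: . . ^ . . ^ . . . . ^ ^ . = 4 differences

4


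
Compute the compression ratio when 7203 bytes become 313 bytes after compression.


Ratio = original / compressed = 7203 / 313 = 23.0128

23.0128


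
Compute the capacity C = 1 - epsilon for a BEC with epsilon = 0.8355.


C = 1 - epsilon = 1 - 0.8355 = 0.1645

0.1645 bits


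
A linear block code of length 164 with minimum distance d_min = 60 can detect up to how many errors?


Detection capability = d_min - 1 = 60 - 1 = 59

59 errors


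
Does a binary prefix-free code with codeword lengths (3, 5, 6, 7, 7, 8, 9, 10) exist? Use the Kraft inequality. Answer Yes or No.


Kraft sum = sum(2^(-l_i)) = 0.1943, need <= 1. Result: satisfied (a binary prefix-free code with these lengths exists)

Yes


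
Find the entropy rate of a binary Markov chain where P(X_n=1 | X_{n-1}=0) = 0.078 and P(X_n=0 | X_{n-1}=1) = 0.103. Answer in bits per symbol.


Stationary distribution: pi_0 = p10/(p01+p10) = 0.5691, pi_1 = 0.4309. Entropy rate H' = pi_0*H(p01) + pi_1*H(p10) = 0.5691*0.3951 + 0.4309*0.4784 = 0.431

0.431 bits/symbol


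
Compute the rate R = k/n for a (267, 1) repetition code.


Rate = k/n = 1/267

1/267


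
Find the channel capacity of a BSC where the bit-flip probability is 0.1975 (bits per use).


H(p) = -p*log2(p) - (1-p)*log2(1-p) = -0.1975*log2(0.1975) - 0.8025*log2(0.8025) = 0.462165 + 0.254735 = 0.7169. C = 1 - H(p) = 1 - 0.7169 = 0.2831

0.2831 bits


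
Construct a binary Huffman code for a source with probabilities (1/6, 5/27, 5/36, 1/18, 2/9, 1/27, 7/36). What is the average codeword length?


Huffman construction (repeatedly merge the two least-probable nodes; each merge adds 1 bit to every symbol beneath it): 1/27 + 1/18 = 5/54; 5/54 + 5/36 = 25/108; 1/6 + 5/27 = 19/54; 7/36 + 2/9 = 5/12; 25/108 + 19/54 = 7/12; 5/12 + 7/12 = 1. Resulting codeword lengths (in the order the probabilities were given): (3, 3, 3, 4, 2, 4, 2). L_avg = sum(p_i * l_i) = 1/6*3 + 5/27*3 + 5/36*3 + 1/18*4 + 2/9*2 + 1/27*4 + 7/36*2 = 289/108 = 2.6759

2.6759 bits


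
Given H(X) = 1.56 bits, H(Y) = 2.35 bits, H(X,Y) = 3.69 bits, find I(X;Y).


I(X;Y) = H(X) + H(Y) - H(X,Y) = 1.56 + 2.35 - 3.69 = 0.22

0.22 bits


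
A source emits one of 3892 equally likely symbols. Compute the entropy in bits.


H = log2(n) = log2(3892) = 11.9263

11.9263 bits


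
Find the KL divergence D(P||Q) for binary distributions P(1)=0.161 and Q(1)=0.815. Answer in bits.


KL = p*log2(p/q) + (1-p)*log2((1-p)/(1-q)) = 0.161*log2(0.161/0.815) + 0.839*log2(0.839/0.185) = 1.4533

1.4533 bits


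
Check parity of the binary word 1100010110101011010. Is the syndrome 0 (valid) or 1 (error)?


Syndrome = XOR of all bits = 1 XOR 1 XOR 0 XOR 0 XOR 0 XOR 1 XOR 0 XOR 1 XOR 1 XOR 0 XOR 1 XOR 0 XOR 1 XOR 0 XOR 1 XOR 1 XOR 0 XOR 1 XOR 0 = 0

0


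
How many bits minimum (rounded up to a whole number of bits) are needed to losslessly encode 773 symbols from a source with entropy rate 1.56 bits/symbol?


Minimum bits >= n * H = 773 * 1.56 = 1205.88, rounded up to a whole number of bits = 1206

1206 bits


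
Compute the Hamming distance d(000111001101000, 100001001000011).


Count differing positions: ^ . . ^ ^ . . . . ^ . ^ . ^ ^ = 7 differences

7


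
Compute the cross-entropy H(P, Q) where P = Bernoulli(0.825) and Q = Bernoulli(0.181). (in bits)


H(P,Q) = -p*log2(q) - (1-p)*log2(1-q). -0.825*log2(0.181) = 2.034399; -0.175*log2(0.819) = 0.050411. H(P,Q) = 2.034399 + 0.050411 = 2.0848

2.0848 bits


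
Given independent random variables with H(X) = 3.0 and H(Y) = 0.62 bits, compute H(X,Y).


For independent variables, H(X,Y) = H(X) + H(Y) = 3.0 + 0.62 = 3.62

3.62 bits


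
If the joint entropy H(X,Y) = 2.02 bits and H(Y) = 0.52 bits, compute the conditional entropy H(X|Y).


H(X|Y) = H(X,Y) - H(Y) = 2.02 - 0.52 = 1.5

1.5 bits


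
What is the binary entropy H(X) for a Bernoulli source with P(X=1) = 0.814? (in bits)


H = -p*log2(p) - (1-p)*log2(1-p). -0.814*log2(0.814) = 0.241676; -0.186*log2(0.186) = 0.451352. H = 0.241676 + 0.451352 = 0.693

0.693 bits


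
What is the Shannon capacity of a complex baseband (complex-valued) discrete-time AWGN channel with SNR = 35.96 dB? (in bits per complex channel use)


SNR_linear = 10^(35.96/10) = 3944.573; C = log2(1 + SNR_linear) = log2(1 + 3944.573) = 11.946

11.946 bits/channel use


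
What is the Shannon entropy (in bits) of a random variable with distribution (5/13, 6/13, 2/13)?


H = -sum(p_i * log2(p_i)). Terms: -(5/13)*log2(5/13) = 0.530197; -(6/13)*log2(6/13) = 0.514836; -(2/13)*log2(2/13) = 0.415452. H = 0.530197 + 0.514836 + 0.415452 = 1.4605

1.4605 bits


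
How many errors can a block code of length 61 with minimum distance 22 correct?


Correction capability = floor((d-1)/2) = floor((22-1)/2) = 10

10 errors


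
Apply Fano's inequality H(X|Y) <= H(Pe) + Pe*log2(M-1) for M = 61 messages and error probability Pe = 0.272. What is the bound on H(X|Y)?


H(Pe) = -Pe*log2(Pe) - (1-Pe)*log2(1-Pe) = -0.272*log2(0.272) - 0.728*log2(0.728) = 0.510903 + 0.333416 = 0.8443. Pe*log2(M-1) = 0.272*log2(60) = 1.606674. Bound = H(Pe) + Pe*log2(M-1) = 0.510903 + 0.333416 + 1.606674 = 2.451

2.451 bits


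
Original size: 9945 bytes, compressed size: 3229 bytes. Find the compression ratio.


Ratio = original / compressed = 9945 / 3229 = 3.0799

3.0799


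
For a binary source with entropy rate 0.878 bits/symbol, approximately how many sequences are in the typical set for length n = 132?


log2|A_typical| = nH = 132 * 0.878 = 115.896, so |A_typical| ~ 2^115.896 = 7.730e+34

7.730e+34


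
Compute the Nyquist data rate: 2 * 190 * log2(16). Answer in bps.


Rate = 2 * B * log2(M) = 2 * 190 * 4.0 = 1520.0

1520.0 bps


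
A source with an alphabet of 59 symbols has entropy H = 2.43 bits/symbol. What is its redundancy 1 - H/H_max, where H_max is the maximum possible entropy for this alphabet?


H_max = log2(K) = log2(59) = 5.8826 bits/symbol. Redundancy = 1 - H/H_max = 1 - 2.43/5.8826 = 1 - 0.4131 = 0.5869

0.5869


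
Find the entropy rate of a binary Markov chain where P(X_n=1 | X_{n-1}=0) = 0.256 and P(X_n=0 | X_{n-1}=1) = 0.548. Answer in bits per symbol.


Stationary distribution: pi_0 = p10/(p01+p10) = 0.6816, pi_1 = 0.3184. Entropy rate H' = pi_0*H(p01) + pi_1*H(p10) = 0.6816*0.8207 + 0.3184*0.9933 = 0.8756

0.8756 bits/symbol


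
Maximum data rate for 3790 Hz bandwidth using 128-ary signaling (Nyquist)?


Rate = 2 * B * log2(M) = 2 * 3790 * 7.0 = 53060.0

53060.0 bps


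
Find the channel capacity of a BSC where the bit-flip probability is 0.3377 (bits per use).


H(p) = -p*log2(p) - (1-p)*log2(1-p) = -0.3377*log2(0.3377) - 0.6623*log2(0.6623) = 0.528901 + 0.393700 = 0.9226. C = 1 - H(p) = 1 - 0.9226 = 0.0774

0.0774 bits


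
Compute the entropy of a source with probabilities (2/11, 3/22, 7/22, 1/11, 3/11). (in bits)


H = -sum(p_i * log2(p_i)). Terms: -(2/11)*log2(2/11) = 0.447169; -(3/22)*log2(3/22) = 0.391973; -(7/22)*log2(7/22) = 0.525661; -(1/11)*log2(1/11) = 0.314494; -(3/11)*log2(3/11) = 0.511219. H = 0.447169 + 0.391973 + 0.525661 + 0.314494 + 0.511219 = 2.1905

2.1905 bits


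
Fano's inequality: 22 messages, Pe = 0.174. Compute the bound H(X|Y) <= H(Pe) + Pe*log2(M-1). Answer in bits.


H(Pe) = -Pe*log2(Pe) - (1-Pe)*log2(1-Pe) = -0.174*log2(0.174) - 0.826*log2(0.826) = 0.438974 + 0.227799 = 0.6668. Pe*log2(M-1) = 0.174*log2(21) = 0.764263. Bound = H(Pe) + Pe*log2(M-1) = 0.438974 + 0.227799 + 0.764263 = 1.431

1.431 bits


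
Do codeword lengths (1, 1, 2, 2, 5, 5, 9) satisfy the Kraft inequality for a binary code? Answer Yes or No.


Kraft sum = sum(2^(-l_i)) = 1.5645, need <= 1. Result: violated (a binary prefix-free code with these lengths cannot exist)

No


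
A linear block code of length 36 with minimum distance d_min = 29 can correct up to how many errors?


Correction capability = floor((d-1)/2) = floor((29-1)/2) = 14

14 errors


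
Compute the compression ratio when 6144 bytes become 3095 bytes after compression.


Ratio = original / compressed = 6144 / 3095 = 1.9851

1.9851


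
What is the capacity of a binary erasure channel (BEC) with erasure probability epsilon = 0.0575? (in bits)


C = 1 - epsilon = 1 - 0.0575 = 0.9425

0.9425 bits


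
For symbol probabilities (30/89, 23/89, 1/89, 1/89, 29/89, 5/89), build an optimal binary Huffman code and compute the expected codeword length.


Huffman construction (repeatedly merge the two least-probable nodes; each merge adds 1 bit to every symbol beneath it): 1/89 + 1/89 = 2/89; 2/89 + 5/89 = 7/89; 7/89 + 23/89 = 30/89; 29/89 + 30/89 = 59/89; 30/89 + 59/89 = 1. Resulting codeword lengths (in the order the probabilities were given): (2, 2, 4, 4, 2, 3). L_avg = sum(p_i * l_i) = 30/89*2 + 23/89*2 + 1/89*4 + 1/89*4 + 29/89*2 + 5/89*3 = 187/89 = 2.1011

2.1011 bits


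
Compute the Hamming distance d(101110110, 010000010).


Count differing positions: ^ ^ ^ ^ ^ . ^ . . = 6 differences

6


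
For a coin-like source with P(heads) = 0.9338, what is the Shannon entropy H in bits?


H = -p*log2(p) - (1-p)*log2(1-p). -0.9338*log2(0.9338) = 0.092273; -0.0662*log2(0.0662) = 0.259307. H = 0.092273 + 0.259307 = 0.3516

0.3516 bits


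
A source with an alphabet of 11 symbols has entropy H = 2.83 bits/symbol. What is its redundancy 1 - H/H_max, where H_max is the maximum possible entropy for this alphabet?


H_max = log2(K) = log2(11) = 3.4594 bits/symbol. Redundancy = 1 - H/H_max = 1 - 2.83/3.4594 = 1 - 0.8181 = 0.1819

0.1819


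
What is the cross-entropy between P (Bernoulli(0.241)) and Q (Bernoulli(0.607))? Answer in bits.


H(P,Q) = -p*log2(q) - (1-p)*log2(1-q). -0.241*log2(0.607) = 0.173576; -0.759*log2(0.393) = 1.022676. H(P,Q) = 0.173576 + 1.022676 = 1.1963

1.1963 bits


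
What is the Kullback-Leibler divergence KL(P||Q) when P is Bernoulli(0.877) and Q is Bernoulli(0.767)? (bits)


KL = p*log2(p/q) + (1-p)*log2((1-p)/(1-q)) = 0.877*log2(0.877/0.767) + 0.123*log2(0.123/0.233) = 0.0562

0.0562 bits


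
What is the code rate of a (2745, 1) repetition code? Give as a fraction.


Rate = k/n = 1/2745

1/2745


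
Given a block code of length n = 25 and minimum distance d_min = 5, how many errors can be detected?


Detection capability = d_min - 1 = 5 - 1 = 4

4 errors


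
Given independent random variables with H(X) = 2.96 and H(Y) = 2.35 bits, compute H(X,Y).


For independent variables, H(X,Y) = H(X) + H(Y) = 2.96 + 2.35 = 5.31

5.31 bits


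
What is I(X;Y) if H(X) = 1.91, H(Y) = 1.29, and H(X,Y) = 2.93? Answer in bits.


I(X;Y) = H(X) + H(Y) - H(X,Y) = 1.91 + 1.29 - 2.93 = 0.27

0.27 bits


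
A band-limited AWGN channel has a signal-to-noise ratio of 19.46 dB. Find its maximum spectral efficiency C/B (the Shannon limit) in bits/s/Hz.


SNR_linear = 10^(19.46/10) = 88.308; C/B = log2(1 + SNR_linear) = log2(1 + 88.308) = 6.4807

6.4807 bits/s/Hz


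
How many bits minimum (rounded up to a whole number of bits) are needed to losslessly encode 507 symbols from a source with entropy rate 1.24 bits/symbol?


Minimum bits >= n * H = 507 * 1.24 = 628.68, rounded up to a whole number of bits = 629

629 bits


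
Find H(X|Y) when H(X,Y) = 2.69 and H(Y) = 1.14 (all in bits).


H(X|Y) = H(X,Y) - H(Y) = 2.69 - 1.14 = 1.55

1.55 bits


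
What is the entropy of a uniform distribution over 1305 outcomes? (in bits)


H = log2(n) = log2(1305) = 10.3498

10.3498 bits


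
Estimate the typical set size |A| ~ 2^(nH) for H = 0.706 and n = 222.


log2|A_typical| = nH = 222 * 0.706 = 156.732, so |A_typical| ~ 2^156.732 = 1.517e+47

1.517e+47


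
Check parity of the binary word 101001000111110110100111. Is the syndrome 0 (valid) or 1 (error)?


Syndrome = XOR of all bits = 1 XOR 0 XOR 1 XOR 0 XOR 0 XOR 1 XOR 0 XOR 0 XOR 0 XOR 1 XOR 1 XOR 1 XOR 1 XOR 1 XOR 0 XOR 1 XOR 1 XOR 0 XOR 1 XOR 0 XOR 0 XOR 1 XOR 1 XOR 1 = 0

0


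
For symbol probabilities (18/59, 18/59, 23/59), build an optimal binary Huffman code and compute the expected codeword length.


Huffman construction (repeatedly merge the two least-probable nodes; each merge adds 1 bit to every symbol beneath it): 18/59 + 18/59 = 36/59; 23/59 + 36/59 = 1. Resulting codeword lengths (in the order the probabilities were given): (2, 2, 1). L_avg = sum(p_i * l_i) = 18/59*2 + 18/59*2 + 23/59*1 = 95/59 = 1.6102

1.6102 bits


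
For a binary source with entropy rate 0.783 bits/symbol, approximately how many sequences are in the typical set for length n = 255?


log2|A_typical| = nH = 255 * 0.783 = 199.665, so |A_typical| ~ 2^199.665 = 1.274e+60

1.274e+60


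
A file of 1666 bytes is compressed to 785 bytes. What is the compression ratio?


Ratio = original / compressed = 1666 / 785 = 2.1223

2.1223


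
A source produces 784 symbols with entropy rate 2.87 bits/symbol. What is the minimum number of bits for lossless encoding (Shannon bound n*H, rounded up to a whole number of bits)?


Minimum bits >= n * H = 784 * 2.87 = 2250.08, rounded up to a whole number of bits = 2251

2251 bits


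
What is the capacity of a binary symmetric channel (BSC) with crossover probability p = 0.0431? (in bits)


H(p) = -p*log2(p) - (1-p)*log2(1-p) = -0.0431*log2(0.0431) - 0.9569*log2(0.9569) = 0.195509 + 0.060820 = 0.2563. C = 1 - H(p) = 1 - 0.2563 = 0.7437

0.7437 bits


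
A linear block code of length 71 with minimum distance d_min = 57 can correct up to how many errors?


Correction capability = floor((d-1)/2) = floor((57-1)/2) = 28

28 errors


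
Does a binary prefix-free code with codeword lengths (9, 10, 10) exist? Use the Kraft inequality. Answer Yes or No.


Kraft sum = sum(2^(-l_i)) = 0.0039, need <= 1. Result: satisfied (a binary prefix-free code with these lengths exists)

Yes


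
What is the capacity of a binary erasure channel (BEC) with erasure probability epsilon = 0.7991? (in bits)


C = 1 - epsilon = 1 - 0.7991 = 0.2009

0.2009 bits


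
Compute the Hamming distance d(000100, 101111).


Count differing positions: ^ . ^ . ^ ^ = 4 differences

4


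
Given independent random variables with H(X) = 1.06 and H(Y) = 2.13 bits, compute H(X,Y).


For independent variables, H(X,Y) = H(X) + H(Y) = 1.06 + 2.13 = 3.19

3.19 bits


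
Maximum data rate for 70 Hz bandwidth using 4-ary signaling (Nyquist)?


Rate = 2 * B * log2(M) = 2 * 70 * 2.0 = 280.0

280.0 bps


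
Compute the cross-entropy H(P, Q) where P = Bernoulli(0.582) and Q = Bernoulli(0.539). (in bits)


H(P,Q) = -p*log2(q) - (1-p)*log2(1-q). -0.582*log2(0.539) = 0.518936; -0.418*log2(0.461) = 0.466973. H(P,Q) = 0.518936 + 0.466973 = 0.9859

0.9859 bits


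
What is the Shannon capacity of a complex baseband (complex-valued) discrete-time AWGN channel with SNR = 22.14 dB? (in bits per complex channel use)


SNR_linear = 10^(22.14/10) = 163.6817; C = log2(1 + SNR_linear) = log2(1 + 163.6817) = 7.3635

7.3635 bits/channel use


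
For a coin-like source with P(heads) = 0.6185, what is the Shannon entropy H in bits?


H = -p*log2(p) - (1-p)*log2(1-p). -0.6185*log2(0.6185) = 0.428716; -0.3815*log2(0.3815) = 0.530378. H = 0.428716 + 0.530378 = 0.9591

0.9591 bits


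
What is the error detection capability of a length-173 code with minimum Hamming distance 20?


Detection capability = d_min - 1 = 20 - 1 = 19

19 errors


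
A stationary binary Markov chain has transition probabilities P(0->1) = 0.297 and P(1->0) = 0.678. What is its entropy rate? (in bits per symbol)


Stationary distribution: pi_0 = p10/(p01+p10) = 0.6954, pi_1 = 0.3046. Entropy rate H' = pi_0*H(p01) + pi_1*H(p10) = 0.6954*0.8776 + 0.3046*0.9065 = 0.8864

0.8864 bits/symbol


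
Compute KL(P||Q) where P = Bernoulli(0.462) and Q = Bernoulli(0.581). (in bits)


KL = p*log2(p/q) + (1-p)*log2((1-p)/(1-q)) = 0.462*log2(0.462/0.581) + 0.538*log2(0.538/0.419) = 0.0413

0.0413 bits


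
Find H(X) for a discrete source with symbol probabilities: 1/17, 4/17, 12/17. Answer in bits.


H = -sum(p_i * log2(p_i)). Terms: -(1/17)*log2(1/17) = 0.240439; -(4/17)*log2(4/17) = 0.491168; -(12/17)*log2(12/17) = 0.354706. H = 0.240439 + 0.491168 + 0.354706 = 1.0863

1.0863 bits


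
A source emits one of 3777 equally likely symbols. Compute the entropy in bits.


H = log2(n) = log2(3777) = 11.883

11.883 bits


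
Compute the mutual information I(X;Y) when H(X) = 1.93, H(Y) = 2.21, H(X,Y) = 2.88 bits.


I(X;Y) = H(X) + H(Y) - H(X,Y) = 1.93 + 2.21 - 2.88 = 1.26

1.26 bits


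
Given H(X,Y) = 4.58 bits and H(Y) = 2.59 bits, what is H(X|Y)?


H(X|Y) = H(X,Y) - H(Y) = 4.58 - 2.59 = 1.99

1.99 bits


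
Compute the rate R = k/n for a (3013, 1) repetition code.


Rate = k/n = 1/3013

1/3013


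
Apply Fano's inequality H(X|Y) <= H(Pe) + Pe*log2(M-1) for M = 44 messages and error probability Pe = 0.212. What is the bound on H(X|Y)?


H(Pe) = -Pe*log2(Pe) - (1-Pe)*log2(1-Pe) = -0.212*log2(0.212) - 0.788*log2(0.788) = 0.474427 + 0.270861 = 0.7453. Pe*log2(M-1) = 0.212*log2(43) = 1.150368. Bound = H(Pe) + Pe*log2(M-1) = 0.474427 + 0.270861 + 1.150368 = 1.8957

1.8957 bits


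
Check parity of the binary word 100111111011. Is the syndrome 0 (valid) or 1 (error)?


Syndrome = XOR of all bits = 1 XOR 0 XOR 0 XOR 1 XOR 1 XOR 1 XOR 1 XOR 1 XOR 1 XOR 0 XOR 1 XOR 1 = 1

1


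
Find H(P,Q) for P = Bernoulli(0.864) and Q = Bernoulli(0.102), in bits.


H(P,Q) = -p*log2(q) - (1-p)*log2(1-q). -0.864*log2(0.102) = 2.845462; -0.136*log2(0.898) = 0.021109. H(P,Q) = 2.845462 + 0.021109 = 2.8666

2.8666 bits


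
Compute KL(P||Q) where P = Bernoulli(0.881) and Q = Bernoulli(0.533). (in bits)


KL = p*log2(p/q) + (1-p)*log2((1-p)/(1-q)) = 0.881*log2(0.881/0.533) + 0.119*log2(0.119/0.467) = 0.404

0.404 bits


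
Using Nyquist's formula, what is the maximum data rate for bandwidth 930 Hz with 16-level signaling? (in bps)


Rate = 2 * B * log2(M) = 2 * 930 * 4.0 = 7440.0

7440.0 bps


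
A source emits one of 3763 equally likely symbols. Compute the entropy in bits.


H = log2(n) = log2(3763) = 11.8777

11.8777 bits


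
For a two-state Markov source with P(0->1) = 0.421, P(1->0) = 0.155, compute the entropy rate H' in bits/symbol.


Stationary distribution: pi_0 = p10/(p01+p10) = 0.2691, pi_1 = 0.7309. Entropy rate H' = pi_0*H(p01) + pi_1*H(p10) = 0.2691*0.9819 + 0.7309*0.6222 = 0.719

0.719 bits/symbol
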